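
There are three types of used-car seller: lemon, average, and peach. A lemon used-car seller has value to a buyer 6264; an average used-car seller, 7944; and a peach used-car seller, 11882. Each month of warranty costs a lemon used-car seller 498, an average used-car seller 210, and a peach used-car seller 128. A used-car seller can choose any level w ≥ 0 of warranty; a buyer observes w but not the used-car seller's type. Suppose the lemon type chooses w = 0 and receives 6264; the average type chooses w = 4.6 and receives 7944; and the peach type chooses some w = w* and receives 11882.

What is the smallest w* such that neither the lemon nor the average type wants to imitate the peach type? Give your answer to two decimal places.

Average type (on-path payoff 7944 − 210×4.6 = 6978) won't mimic when 6978 ≥ 11882 − 210·w*, i.e. w* ≥ 23.35.
Lemon type (on-path payoff 6264) won't mimic when 6264 ≥ 11882 − 498·w*, i.e. w* ≥ 11.28.
Both must hold, so w* = max(11.28, 23.35) = 23.35. The average type's constraint binds.

23.35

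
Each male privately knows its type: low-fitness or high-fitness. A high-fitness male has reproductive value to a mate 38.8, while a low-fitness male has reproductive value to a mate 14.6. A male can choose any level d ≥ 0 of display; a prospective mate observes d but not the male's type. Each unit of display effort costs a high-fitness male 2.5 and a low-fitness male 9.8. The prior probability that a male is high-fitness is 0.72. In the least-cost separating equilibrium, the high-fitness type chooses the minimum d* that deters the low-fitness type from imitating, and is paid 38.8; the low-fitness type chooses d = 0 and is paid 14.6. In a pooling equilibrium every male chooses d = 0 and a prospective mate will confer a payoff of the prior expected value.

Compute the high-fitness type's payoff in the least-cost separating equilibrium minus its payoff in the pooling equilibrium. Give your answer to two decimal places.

Least-cost separating signal: d* solves 14.6 = 38.8 − 9.8·d*, so d* = (38.8 − 14.6)/9.8 ≈ 2.4694.
High-fitness type's separating payoff: 38.8 − 2.5 × d* = 38.8 − 2.5 × (38.8 − 14.6)/9.8 = 38.8 − 60.5/9.8 ≈ 32.6265.
Pooling payoff: 0.72 × 38.8 + 0.28 × 14.6 = 32.024.
Difference: 32.6265 − 32.024 = 0.6025, i.e. 0.60 to two decimal places.
The high-fitness type prefers to separate.

0.60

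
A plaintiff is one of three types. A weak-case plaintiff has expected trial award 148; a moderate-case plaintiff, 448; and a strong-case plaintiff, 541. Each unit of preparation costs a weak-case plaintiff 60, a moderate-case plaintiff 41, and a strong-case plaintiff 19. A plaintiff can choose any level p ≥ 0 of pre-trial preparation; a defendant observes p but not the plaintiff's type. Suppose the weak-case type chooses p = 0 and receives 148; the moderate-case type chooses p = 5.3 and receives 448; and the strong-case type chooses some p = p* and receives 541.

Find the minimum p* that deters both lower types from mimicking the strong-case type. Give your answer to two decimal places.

7.57

Weak-case type (on-path payoff 148) won't mimic when 148 ≥ 541 − 60·p*, i.e. p* ≥ 6.55.
Moderate-case type (on-path payoff 448 − 41×5.3 = 230.7) won't mimic when 230.7 ≥ 541 − 41·p*, i.e. p* ≥ 7.57.
Both must hold, so p* = max(6.55, 7.57) = 7.57. The moderate-case type's constraint binds.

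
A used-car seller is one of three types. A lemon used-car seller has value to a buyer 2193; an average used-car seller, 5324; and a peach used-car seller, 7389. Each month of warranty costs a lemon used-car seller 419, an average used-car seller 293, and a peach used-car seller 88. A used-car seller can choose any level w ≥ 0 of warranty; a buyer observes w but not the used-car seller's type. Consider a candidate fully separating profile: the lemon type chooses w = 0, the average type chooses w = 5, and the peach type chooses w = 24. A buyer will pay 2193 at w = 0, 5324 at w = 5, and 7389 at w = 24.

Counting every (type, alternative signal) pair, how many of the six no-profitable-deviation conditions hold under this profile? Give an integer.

Average (own payoff 5324 − 293×5 = 3859): to w=0 gives 2193 → no gain ✓; to w=24 gives 7389 − 293×24 = 357 → no gain ✓.
Peach (own payoff 7389 − 88×24 = 5277): to w=0 gives 2193 → no gain ✓; to w=5 gives 5324 − 88×5 = 4884 → no gain ✓.
Lemon (own payoff 2193): to w=5 gives 5324 − 419×5 = 3229 → profitable ✗; to w=24 gives 7389 − 419×24 = -2667 → no gain ✓.
5 of the 6 constraints hold; not an equilibrium.

5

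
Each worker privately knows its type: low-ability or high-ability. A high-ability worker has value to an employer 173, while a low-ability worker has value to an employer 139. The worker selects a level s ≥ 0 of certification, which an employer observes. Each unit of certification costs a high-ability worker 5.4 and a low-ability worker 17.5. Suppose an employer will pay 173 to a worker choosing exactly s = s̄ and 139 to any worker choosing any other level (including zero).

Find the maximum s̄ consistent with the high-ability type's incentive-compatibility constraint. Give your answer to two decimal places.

6.30

Choosing s̄ yields the high-ability type 173 − 5.4·s̄; choosing zero yields 139.
The high-ability type is indifferent at 173 − 5.4·s̄ = 139, i.e. s̄ = (173 − 139) / 5.4 ≈ 6.30.
For any s̄ above 6.30 the high-ability type would rather pool at zero, so separation collapses.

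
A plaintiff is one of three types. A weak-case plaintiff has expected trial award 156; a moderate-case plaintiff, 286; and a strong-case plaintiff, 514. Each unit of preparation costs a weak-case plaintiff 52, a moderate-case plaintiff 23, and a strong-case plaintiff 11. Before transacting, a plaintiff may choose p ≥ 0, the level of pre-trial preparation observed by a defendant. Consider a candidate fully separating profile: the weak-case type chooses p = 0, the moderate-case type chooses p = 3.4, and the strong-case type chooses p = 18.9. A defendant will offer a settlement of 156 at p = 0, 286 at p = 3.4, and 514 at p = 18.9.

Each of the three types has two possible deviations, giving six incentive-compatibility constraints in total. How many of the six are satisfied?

Moderate-case (own payoff 286 − 23×3.4 = 207.8): to p=0 gives 156 → no gain ✓; to p=18.9 gives 514 − 23×18.9 = 79.3 → no gain ✓.
Weak-case (own payoff 156): to p=3.4 gives 286 − 52×3.4 = 109.2 → no gain ✓; to p=18.9 gives 514 − 52×18.9 = -468.8 → no gain ✓.
Strong-case (own payoff 514 − 11×18.9 = 306.1): to p=0 gives 156 → no gain ✓; to p=3.4 gives 286 − 11×3.4 = 248.6 → no gain ✓.
6 of the 6 constraints hold; this profile is a separating equilibrium.

6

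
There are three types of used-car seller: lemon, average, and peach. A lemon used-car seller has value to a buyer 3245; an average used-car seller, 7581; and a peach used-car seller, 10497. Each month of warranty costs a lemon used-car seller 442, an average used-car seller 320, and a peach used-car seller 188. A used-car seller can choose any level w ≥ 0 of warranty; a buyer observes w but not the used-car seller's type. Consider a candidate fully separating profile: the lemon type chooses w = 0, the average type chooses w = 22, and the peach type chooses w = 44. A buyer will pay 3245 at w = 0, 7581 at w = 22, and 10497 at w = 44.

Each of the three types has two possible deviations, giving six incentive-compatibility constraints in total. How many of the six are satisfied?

Peach (own payoff 10497 − 188×44 = 2225): to w=0 gives 3245 → profitable ✗; to w=22 gives 7581 − 188×22 = 3445 → profitable ✗.
Average (own payoff 7581 − 320×22 = 541): to w=0 gives 3245 → profitable ✗; to w=44 gives 10497 − 320×44 = -3583 → no gain ✓.
Lemon (own payoff 3245): to w=22 gives 7581 − 442×22 = -2143 → no gain ✓; to w=44 gives 10497 − 442×44 = -8951 → no gain ✓.
3 of the 6 constraints hold; not an equilibrium.

3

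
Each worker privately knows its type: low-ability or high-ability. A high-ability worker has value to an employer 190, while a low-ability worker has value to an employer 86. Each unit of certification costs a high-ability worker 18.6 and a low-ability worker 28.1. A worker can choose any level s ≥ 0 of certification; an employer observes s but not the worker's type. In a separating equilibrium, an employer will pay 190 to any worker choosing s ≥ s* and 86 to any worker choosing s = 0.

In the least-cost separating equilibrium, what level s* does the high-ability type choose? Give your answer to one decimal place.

A low-ability worker choosing s = 0 receives 86.
Imitating at s* instead would pay 190 at cost 28.1·s*, netting 190 − 28.1·s*.
Indifference: 86 = 190 − 28.1·s*, so s* = (190 − 86) / 28.1 ≈ 3.7.
At s* the low-ability type's incentive constraint just binds; the high-ability type strictly prefers s* since its per-unit cost is lower.

3.7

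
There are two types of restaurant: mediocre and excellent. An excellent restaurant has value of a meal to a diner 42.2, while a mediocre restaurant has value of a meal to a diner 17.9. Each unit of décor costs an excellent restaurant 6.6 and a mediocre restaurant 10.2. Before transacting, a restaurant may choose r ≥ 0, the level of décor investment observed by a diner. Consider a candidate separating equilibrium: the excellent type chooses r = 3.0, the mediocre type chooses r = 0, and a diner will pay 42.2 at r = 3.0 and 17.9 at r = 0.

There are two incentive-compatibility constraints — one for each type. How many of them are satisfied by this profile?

Excellent type: signal → 42.2 − 6.6 × 3.0 = 22.4; deviate to 0 → 17.9. IC holds (22.4 ≥ 17.9).
Mediocre type: stay at 0 → 17.9; mimic → 42.2 − 10.2 × 3.0 = 11.6. IC holds (17.9 ≥ 11.6).
2 of 2 constraints hold, so this is a separating equilibrium.

2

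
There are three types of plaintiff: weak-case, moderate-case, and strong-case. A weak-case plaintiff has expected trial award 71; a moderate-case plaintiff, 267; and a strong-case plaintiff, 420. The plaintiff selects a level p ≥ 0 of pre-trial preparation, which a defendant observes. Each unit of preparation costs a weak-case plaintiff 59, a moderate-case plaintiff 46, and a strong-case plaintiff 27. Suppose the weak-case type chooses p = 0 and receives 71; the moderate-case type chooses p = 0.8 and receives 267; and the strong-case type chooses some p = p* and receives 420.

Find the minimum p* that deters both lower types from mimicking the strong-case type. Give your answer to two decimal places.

5.92

Moderate-case type (on-path payoff 267 − 46×0.8 = 230.2) won't mimic when 230.2 ≥ 420 − 46·p*, i.e. p* ≥ 4.13.
Weak-case type (on-path payoff 71) won't mimic when 71 ≥ 420 − 59·p*, i.e. p* ≥ 5.92.
Both must hold, so p* = max(5.92, 4.13) = 5.92. The weak-case type's constraint binds.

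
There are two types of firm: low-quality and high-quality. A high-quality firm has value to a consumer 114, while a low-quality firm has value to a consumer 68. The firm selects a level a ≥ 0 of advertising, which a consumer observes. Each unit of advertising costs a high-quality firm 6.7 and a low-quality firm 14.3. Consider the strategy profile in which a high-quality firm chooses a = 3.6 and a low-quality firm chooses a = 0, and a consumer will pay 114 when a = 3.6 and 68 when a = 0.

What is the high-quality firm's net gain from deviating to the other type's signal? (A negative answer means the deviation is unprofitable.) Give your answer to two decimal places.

-21.88

Playing a = 3.6 the high-quality firm receives 114 − 6.7 × 3.6 = 89.88.
Deviating to a = 0 yields 68 instead.
Gain from deviating: 68 − 89.88 = -21.88.
The gain is negative, so the high-quality type's incentive-compatibility constraint is satisfied.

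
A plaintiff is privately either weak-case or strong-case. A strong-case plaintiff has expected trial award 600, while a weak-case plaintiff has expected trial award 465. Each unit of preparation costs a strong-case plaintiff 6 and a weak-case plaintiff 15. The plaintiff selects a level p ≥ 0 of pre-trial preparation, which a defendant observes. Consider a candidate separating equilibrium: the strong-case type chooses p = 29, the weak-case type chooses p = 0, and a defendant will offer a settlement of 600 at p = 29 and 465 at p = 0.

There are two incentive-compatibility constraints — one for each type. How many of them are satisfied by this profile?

Weak-case type: stay at 0 → 465; mimic → 600 − 15 × 29 = 165. IC holds (465 ≥ 165).
Strong-case type: signal → 600 − 6 × 29 = 426; deviate to 0 → 465. IC fails (426 < 465).
1 of 2 constraints hold, so this profile is not an equilibrium.

1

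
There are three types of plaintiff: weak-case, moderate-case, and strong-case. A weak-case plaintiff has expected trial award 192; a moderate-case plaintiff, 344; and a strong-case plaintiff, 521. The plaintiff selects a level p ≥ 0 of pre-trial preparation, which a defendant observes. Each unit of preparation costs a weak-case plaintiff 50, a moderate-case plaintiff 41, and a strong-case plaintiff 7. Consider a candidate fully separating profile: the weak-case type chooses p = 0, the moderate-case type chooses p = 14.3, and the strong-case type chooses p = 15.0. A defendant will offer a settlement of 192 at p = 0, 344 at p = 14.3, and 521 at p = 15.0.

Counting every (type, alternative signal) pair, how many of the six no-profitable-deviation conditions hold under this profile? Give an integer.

Strong-case (own payoff 521 − 7×15.0 = 416): to p=0 gives 192 → no gain ✓; to p=14.3 gives 344 − 7×14.3 = 243.9 → no gain ✓.
Weak-case (own payoff 192): to p=14.3 gives 344 − 50×14.3 = -371 → no gain ✓; to p=15.0 gives 521 − 50×15.0 = -229 → no gain ✓.
Moderate-case (own payoff 344 − 41×14.3 = -242.3): to p=0 gives 192 → profitable ✗; to p=15.0 gives 521 − 41×15.0 = -94 → profitable ✗.
4 of the 6 constraints hold; not an equilibrium.

4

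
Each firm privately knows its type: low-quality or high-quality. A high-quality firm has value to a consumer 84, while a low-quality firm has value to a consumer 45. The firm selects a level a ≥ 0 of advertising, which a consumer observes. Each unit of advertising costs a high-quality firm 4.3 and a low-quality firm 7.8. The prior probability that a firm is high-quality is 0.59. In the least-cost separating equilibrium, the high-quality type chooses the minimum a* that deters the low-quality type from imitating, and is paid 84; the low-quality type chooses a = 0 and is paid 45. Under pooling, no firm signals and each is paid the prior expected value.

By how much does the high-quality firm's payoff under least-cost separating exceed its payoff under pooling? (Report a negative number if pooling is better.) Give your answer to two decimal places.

Least-cost separating signal: a* solves 45 = 84 − 7.8·a*, so a* = (84 − 45)/7.8 = 5.
High-quality type's separating payoff: 84 − 4.3 × a* = 84 − 4.3 × (84 − 45)/7.8 = 84 − 167.7/7.8 = 62.5.
Pooling payoff: 0.59 × 84 + 0.41 × 45 = 68.01.
Difference: 62.5 − 68.01 = -5.51.
The high-quality type would prefer the pooling outcome.

-5.51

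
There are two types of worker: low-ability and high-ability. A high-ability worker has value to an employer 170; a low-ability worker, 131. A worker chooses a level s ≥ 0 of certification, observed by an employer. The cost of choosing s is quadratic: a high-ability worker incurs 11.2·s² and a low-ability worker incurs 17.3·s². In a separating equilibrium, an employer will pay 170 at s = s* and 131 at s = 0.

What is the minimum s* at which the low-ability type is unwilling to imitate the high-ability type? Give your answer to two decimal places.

1.50

The low-ability type at s = 0 receives 131; imitating at s* yields 170 − 17.3·s*².
Indifference: 131 = 170 − 17.3·s*², so s*² = (170 − 131) / 17.3 ≈ 2.2543.
s* = √2.2543 ≈ 1.50.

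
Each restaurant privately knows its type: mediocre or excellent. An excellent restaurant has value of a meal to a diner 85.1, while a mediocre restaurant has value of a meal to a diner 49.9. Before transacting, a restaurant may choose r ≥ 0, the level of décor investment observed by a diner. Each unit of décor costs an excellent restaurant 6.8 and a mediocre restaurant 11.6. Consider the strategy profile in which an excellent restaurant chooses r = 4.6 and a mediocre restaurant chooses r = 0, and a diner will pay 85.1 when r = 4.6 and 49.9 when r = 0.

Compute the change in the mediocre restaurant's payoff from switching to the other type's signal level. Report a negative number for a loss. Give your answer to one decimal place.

-18.2

Playing r = 0 the mediocre restaurant receives 49.9.
Deviating to r = 4.6 brings payment 85.1 at cost 11.6 × 4.6 = 53.36, netting 31.74.
Gain from deviating: 31.74 − 49.9 = -18.16, i.e. -18.2 to one decimal place.
The gain is negative, so the mediocre type's incentive-compatibility constraint is satisfied.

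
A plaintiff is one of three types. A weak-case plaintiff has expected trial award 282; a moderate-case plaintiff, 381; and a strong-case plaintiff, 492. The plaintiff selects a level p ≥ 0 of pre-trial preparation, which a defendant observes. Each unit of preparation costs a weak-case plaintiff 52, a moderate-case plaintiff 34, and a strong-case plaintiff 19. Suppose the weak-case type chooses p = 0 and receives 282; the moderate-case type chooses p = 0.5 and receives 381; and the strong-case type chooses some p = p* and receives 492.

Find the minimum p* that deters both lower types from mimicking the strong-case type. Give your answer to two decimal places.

Moderate-case type (on-path payoff 381 − 34×0.5 = 364) won't mimic when 364 ≥ 492 − 34·p*, i.e. p* ≥ 3.76.
Weak-case type (on-path payoff 282) won't mimic when 282 ≥ 492 − 52·p*, i.e. p* ≥ 4.04.
Both must hold, so p* = max(4.04, 3.76) = 4.04. The weak-case type's constraint binds.

4.04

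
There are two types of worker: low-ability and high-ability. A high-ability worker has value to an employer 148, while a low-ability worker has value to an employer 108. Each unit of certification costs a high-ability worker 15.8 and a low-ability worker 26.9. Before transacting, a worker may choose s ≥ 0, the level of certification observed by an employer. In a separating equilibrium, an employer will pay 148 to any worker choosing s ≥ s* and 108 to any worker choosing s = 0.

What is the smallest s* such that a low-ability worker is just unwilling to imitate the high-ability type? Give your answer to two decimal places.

A low-ability worker choosing s = 0 receives 108.
Imitating at s* instead would pay 148 at cost 26.9·s*, netting 148 − 26.9·s*.
Indifference: 108 = 148 − 26.9·s*, so s* = (148 − 108) / 26.9 ≈ 1.49.
At s* the low-ability type's incentive constraint just binds; the high-ability type strictly prefers s* since its per-unit cost is lower.

1.49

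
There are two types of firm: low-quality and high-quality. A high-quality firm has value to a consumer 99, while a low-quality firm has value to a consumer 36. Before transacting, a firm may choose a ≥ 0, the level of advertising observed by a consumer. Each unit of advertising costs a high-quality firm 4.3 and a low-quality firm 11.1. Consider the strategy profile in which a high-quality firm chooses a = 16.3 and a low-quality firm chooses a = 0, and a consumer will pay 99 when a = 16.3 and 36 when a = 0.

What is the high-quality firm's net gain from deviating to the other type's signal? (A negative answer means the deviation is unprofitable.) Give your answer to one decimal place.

7.1

Playing a = 16.3 the high-quality firm receives 99 − 4.3 × 16.3 = 28.91.
Deviating to a = 0 yields 36 instead.
Gain from deviating: 36 − 28.91 = 7.09, i.e. 7.1 to one decimal place.
The gain is positive, so the high-quality type's incentive-compatibility constraint is violated — this profile is not a separating equilibrium.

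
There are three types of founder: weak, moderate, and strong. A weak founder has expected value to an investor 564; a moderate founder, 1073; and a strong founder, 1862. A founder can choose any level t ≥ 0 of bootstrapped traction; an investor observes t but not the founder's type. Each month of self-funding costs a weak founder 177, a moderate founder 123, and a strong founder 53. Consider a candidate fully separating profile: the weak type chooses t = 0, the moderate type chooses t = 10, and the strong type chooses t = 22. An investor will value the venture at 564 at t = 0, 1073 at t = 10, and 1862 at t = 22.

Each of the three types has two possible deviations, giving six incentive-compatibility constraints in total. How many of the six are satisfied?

Moderate (own payoff 1073 − 123×10 = -157): to t=0 gives 564 → profitable ✗; to t=22 gives 1862 − 123×22 = -844 → no gain ✓.
Strong (own payoff 1862 − 53×22 = 696): to t=0 gives 564 → no gain ✓; to t=10 gives 1073 − 53×10 = 543 → no gain ✓.
Weak (own payoff 564): to t=10 gives 1073 − 177×10 = -697 → no gain ✓; to t=22 gives 1862 − 177×22 = -2032 → no gain ✓.
5 of the 6 constraints hold; not an equilibrium.

5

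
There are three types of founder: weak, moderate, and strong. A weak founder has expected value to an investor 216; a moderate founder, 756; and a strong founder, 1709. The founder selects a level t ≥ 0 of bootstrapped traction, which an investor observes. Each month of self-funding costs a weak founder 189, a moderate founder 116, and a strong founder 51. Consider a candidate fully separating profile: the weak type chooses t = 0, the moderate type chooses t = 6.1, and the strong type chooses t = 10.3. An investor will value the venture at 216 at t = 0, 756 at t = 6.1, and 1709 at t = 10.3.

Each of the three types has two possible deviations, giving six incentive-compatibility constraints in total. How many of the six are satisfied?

Strong (own payoff 1709 − 51×10.3 = 1183.7): to t=0 gives 216 → no gain ✓; to t=6.1 gives 756 − 51×6.1 = 444.9 → no gain ✓.
Weak (own payoff 216): to t=6.1 gives 756 − 189×6.1 = -396.9 → no gain ✓; to t=10.3 gives 1709 − 189×10.3 = -237.7 → no gain ✓.
Moderate (own payoff 756 − 116×6.1 = 48.4): to t=0 gives 216 → profitable ✗; to t=10.3 gives 1709 − 116×10.3 = 514.2 → profitable ✗.
4 of the 6 constraints hold; not an equilibrium.

4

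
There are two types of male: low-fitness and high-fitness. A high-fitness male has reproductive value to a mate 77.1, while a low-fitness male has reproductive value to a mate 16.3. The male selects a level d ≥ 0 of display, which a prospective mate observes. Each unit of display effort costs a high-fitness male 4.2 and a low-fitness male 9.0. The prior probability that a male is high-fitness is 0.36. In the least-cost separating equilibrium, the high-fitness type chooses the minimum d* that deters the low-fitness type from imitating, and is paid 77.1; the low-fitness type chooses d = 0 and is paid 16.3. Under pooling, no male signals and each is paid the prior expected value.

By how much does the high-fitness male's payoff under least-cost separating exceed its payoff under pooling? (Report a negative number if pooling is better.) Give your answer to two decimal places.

Least-cost separating signal: d* solves 16.3 = 77.1 − 9.0·d*, so d* = (77.1 − 16.3)/9.0 ≈ 6.7556.
High-fitness type's separating payoff: 77.1 − 4.2 × d* = 77.1 − 4.2 × (77.1 − 16.3)/9.0 = 77.1 − 255.36/9.0 ≈ 48.7267.
Pooling payoff: 0.36 × 77.1 + 0.64 × 16.3 = 38.188.
Difference: 48.7267 − 38.188 = 10.5387, i.e. 10.54 to two decimal places.
The high-fitness type prefers to separate.

10.54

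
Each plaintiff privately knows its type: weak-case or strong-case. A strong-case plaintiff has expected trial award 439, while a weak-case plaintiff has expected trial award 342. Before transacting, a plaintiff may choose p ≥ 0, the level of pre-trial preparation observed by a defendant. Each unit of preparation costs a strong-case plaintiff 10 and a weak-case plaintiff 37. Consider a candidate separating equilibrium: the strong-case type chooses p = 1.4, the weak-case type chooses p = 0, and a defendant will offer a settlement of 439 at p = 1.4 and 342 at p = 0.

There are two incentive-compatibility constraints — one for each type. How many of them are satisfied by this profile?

1

Strong-case type: signal → 439 − 10 × 1.4 = 425; deviate to 0 → 342. IC holds (425 ≥ 342).
Weak-case type: stay at 0 → 342; mimic → 439 − 37 × 1.4 = 387.2. IC fails (342 < 387.2).
1 of 2 constraints hold, so this profile is not an equilibrium.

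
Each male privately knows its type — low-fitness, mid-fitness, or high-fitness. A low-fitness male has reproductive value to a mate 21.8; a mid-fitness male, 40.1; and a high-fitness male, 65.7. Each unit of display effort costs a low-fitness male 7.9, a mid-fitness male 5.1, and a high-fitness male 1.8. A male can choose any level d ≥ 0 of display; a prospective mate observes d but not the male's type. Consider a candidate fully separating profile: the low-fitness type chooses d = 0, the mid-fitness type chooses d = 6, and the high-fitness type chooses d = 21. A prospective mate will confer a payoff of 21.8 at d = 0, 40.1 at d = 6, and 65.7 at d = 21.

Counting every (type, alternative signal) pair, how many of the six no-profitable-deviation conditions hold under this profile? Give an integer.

Mid-fitness (own payoff 40.1 − 5.1×6 = 9.5): to d=0 gives 21.8 → profitable ✗; to d=21 gives 65.7 − 5.1×21 = -41.4 → no gain ✓.
Low-fitness (own payoff 21.8): to d=6 gives 40.1 − 7.9×6 = -7.3 → no gain ✓; to d=21 gives 65.7 − 7.9×21 = -100.2 → no gain ✓.
High-fitness (own payoff 65.7 − 1.8×21 = 27.9): to d=0 gives 21.8 → no gain ✓; to d=6 gives 40.1 − 1.8×6 = 29.3 → profitable ✗.
4 of the 6 constraints hold; not an equilibrium.

4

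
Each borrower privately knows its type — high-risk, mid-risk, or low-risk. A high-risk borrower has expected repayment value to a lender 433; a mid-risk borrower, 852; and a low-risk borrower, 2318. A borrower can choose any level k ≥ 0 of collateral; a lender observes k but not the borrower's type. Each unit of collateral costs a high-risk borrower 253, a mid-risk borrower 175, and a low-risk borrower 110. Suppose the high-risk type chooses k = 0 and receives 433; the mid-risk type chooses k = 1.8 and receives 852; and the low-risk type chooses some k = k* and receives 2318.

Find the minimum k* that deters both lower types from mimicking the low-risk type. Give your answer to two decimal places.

High-risk type (on-path payoff 433) won't mimic when 433 ≥ 2318 − 253·k*, i.e. k* ≥ 7.45.
Mid-risk type (on-path payoff 852 − 175×1.8 = 537) won't mimic when 537 ≥ 2318 − 175·k*, i.e. k* ≥ 10.18.
Both must hold, so k* = max(7.45, 10.18) = 10.18. The mid-risk type's constraint binds.

10.18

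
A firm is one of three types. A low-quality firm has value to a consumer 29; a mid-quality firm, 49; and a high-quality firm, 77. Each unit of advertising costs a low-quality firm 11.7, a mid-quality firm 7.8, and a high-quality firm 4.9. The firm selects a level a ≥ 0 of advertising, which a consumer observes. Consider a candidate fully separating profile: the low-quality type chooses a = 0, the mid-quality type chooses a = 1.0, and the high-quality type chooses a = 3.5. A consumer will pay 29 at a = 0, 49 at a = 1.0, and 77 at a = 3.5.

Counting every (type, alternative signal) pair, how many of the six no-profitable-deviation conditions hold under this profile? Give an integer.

3

Low-quality (own payoff 29): to a=1.0 gives 49 − 11.7×1.0 = 37.3 → profitable ✗; to a=3.5 gives 77 − 11.7×3.5 = 36.05 → profitable ✗.
Mid-quality (own payoff 49 − 7.8×1.0 = 41.2): to a=0 gives 29 → no gain ✓; to a=3.5 gives 77 − 7.8×3.5 = 49.7 → profitable ✗.
High-quality (own payoff 77 − 4.9×3.5 = 59.85): to a=0 gives 29 → no gain ✓; to a=1.0 gives 49 − 4.9×1.0 = 44.1 → no gain ✓.
3 of the 6 constraints hold; not an equilibrium.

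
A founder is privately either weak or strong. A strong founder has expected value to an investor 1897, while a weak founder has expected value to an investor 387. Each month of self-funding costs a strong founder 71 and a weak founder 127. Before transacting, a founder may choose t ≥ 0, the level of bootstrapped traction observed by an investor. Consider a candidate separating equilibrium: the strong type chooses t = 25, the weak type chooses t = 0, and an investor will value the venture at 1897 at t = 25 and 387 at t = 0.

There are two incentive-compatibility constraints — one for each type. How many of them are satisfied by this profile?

1

Strong type: signal → 1897 − 71 × 25 = 122; deviate to 0 → 387. IC fails (122 < 387).
Weak type: stay at 0 → 387; mimic → 1897 − 127 × 25 = -1278. IC holds (387 ≥ -1278).
1 of 2 constraints hold, so this profile is not an equilibrium.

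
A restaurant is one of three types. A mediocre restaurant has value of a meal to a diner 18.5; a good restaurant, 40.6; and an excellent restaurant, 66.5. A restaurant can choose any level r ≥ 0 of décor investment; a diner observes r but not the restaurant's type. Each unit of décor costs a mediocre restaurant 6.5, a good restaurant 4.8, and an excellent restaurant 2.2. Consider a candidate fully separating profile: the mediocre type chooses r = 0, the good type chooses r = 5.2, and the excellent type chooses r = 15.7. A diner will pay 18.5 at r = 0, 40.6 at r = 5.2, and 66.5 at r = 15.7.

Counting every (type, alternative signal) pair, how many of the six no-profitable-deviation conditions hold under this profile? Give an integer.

5

Mediocre (own payoff 18.5): to r=5.2 gives 40.6 − 6.5×5.2 = 6.8 → no gain ✓; to r=15.7 gives 66.5 − 6.5×15.7 = -35.55 → no gain ✓.
Good (own payoff 40.6 − 4.8×5.2 = 15.64): to r=0 gives 18.5 → profitable ✗; to r=15.7 gives 66.5 − 4.8×15.7 = -8.86 → no gain ✓.
Excellent (own payoff 66.5 − 2.2×15.7 = 31.96): to r=0 gives 18.5 → no gain ✓; to r=5.2 gives 40.6 − 2.2×5.2 = 29.16 → no gain ✓.
5 of the 6 constraints hold; not an equilibrium.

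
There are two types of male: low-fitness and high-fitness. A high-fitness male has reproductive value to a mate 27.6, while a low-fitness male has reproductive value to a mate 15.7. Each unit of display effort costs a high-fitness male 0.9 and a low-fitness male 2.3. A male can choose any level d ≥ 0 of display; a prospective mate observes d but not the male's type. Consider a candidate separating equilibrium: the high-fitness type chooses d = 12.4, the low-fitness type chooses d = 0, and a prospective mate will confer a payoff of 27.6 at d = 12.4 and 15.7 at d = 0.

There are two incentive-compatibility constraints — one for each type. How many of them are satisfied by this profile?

Low-fitness type: stay at 0 → 15.7; mimic → 27.6 − 2.3 × 12.4 = -0.92. IC holds (15.7 ≥ -0.92).
High-fitness type: signal → 27.6 − 0.9 × 12.4 = 16.44; deviate to 0 → 15.7. IC holds (16.44 ≥ 15.7).
2 of 2 constraints hold, so this is a separating equilibrium.

2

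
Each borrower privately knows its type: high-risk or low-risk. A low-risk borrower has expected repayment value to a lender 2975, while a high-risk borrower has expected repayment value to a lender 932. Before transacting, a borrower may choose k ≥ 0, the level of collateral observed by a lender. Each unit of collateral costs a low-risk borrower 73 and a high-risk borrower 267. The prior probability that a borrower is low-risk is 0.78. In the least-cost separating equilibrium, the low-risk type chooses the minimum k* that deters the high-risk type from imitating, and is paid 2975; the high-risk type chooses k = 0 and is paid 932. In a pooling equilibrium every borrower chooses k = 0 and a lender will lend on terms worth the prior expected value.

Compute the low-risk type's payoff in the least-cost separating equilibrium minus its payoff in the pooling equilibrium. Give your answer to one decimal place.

Least-cost separating signal: k* solves 932 = 2975 − 267·k*, so k* = (2975 − 932)/267 ≈ 7.6517.
Low-risk type's separating payoff: 2975 − 73 × k* = 2975 − 73 × (2975 − 932)/267 = 2975 − 149139/267 ≈ 2416.427.
Pooling payoff: 0.78 × 2975 + 0.22 × 932 = 2525.54.
Difference: 2416.427 − 2525.54 = -109.113, i.e. -109.1 to one decimal place.
The low-risk type would prefer the pooling outcome.

-109.1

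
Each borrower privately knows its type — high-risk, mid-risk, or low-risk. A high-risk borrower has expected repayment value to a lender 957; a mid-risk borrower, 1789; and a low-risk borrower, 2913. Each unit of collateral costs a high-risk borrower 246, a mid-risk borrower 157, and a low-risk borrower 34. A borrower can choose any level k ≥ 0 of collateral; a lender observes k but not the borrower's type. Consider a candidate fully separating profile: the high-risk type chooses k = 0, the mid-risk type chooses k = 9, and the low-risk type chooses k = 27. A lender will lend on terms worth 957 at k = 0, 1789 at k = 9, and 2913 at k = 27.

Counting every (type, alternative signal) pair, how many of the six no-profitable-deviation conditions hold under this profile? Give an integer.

High-risk (own payoff 957): to k=9 gives 1789 − 246×9 = -425 → no gain ✓; to k=27 gives 2913 − 246×27 = -3729 → no gain ✓.
Low-risk (own payoff 2913 − 34×27 = 1995): to k=0 gives 957 → no gain ✓; to k=9 gives 1789 − 34×9 = 1483 → no gain ✓.
Mid-risk (own payoff 1789 − 157×9 = 376): to k=0 gives 957 → profitable ✗; to k=27 gives 2913 − 157×27 = -1326 → no gain ✓.
5 of the 6 constraints hold; not an equilibrium.

5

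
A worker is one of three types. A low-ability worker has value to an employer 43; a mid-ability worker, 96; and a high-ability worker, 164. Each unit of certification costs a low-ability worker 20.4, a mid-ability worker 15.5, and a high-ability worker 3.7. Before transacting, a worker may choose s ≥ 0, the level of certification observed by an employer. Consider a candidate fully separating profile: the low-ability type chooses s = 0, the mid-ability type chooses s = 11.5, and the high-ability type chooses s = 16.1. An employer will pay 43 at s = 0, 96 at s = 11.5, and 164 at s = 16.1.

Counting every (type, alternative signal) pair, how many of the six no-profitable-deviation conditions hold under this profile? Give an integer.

Low-ability (own payoff 43): to s=11.5 gives 96 − 20.4×11.5 = -138.6 → no gain ✓; to s=16.1 gives 164 − 20.4×16.1 = -164.44 → no gain ✓.
Mid-ability (own payoff 96 − 15.5×11.5 = -82.25): to s=0 gives 43 → profitable ✗; to s=16.1 gives 164 − 15.5×16.1 = -85.55 → no gain ✓.
High-ability (own payoff 164 − 3.7×16.1 = 104.43): to s=0 gives 43 → no gain ✓; to s=11.5 gives 96 − 3.7×11.5 = 53.45 → no gain ✓.
5 of the 6 constraints hold; not an equilibrium.

5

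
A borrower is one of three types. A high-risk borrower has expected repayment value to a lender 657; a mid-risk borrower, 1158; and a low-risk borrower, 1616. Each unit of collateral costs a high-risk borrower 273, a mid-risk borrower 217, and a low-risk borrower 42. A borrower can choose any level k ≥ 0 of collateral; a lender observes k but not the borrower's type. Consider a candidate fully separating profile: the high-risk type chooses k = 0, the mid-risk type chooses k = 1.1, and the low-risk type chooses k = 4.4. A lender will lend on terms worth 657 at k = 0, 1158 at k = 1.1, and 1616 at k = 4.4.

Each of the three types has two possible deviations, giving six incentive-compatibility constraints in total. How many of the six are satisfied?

High-risk (own payoff 657): to k=1.1 gives 1158 − 273×1.1 = 857.7 → profitable ✗; to k=4.4 gives 1616 − 273×4.4 = 414.8 → no gain ✓.
Mid-risk (own payoff 1158 − 217×1.1 = 919.3): to k=0 gives 657 → no gain ✓; to k=4.4 gives 1616 − 217×4.4 = 661.2 → no gain ✓.
Low-risk (own payoff 1616 − 42×4.4 = 1431.2): to k=0 gives 657 → no gain ✓; to k=1.1 gives 1158 − 42×1.1 = 1111.8 → no gain ✓.
5 of the 6 constraints hold; not an equilibrium.

5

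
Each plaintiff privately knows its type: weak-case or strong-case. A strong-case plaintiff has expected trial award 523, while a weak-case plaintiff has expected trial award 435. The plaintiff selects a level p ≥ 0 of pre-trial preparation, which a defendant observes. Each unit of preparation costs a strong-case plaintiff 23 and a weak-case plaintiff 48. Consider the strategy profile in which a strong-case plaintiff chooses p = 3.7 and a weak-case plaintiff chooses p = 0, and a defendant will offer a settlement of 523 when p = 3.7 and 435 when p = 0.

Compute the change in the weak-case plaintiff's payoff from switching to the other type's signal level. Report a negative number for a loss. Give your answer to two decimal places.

-89.60

Playing p = 0 the weak-case plaintiff receives 435.
Deviating to p = 3.7 brings payment 523 at cost 48 × 3.7 = 177.6, netting 345.4.
Gain from deviating: 345.4 − 435 = -89.60.
The gain is negative, so the weak-case type's incentive-compatibility constraint is satisfied.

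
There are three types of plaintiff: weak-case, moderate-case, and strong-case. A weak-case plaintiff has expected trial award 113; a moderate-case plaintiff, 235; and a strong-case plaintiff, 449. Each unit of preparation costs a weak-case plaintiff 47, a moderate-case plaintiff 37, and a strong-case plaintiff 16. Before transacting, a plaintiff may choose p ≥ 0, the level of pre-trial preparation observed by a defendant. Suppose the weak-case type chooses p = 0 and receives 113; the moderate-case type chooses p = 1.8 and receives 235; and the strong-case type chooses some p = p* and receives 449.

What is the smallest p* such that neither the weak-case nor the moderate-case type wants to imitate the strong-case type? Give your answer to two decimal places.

Moderate-case type (on-path payoff 235 − 37×1.8 = 168.4) won't mimic when 168.4 ≥ 449 − 37·p*, i.e. p* ≥ 7.58.
Weak-case type (on-path payoff 113) won't mimic when 113 ≥ 449 − 47·p*, i.e. p* ≥ 7.15.
Both must hold, so p* = max(7.15, 7.58) = 7.58. The moderate-case type's constraint binds.

7.58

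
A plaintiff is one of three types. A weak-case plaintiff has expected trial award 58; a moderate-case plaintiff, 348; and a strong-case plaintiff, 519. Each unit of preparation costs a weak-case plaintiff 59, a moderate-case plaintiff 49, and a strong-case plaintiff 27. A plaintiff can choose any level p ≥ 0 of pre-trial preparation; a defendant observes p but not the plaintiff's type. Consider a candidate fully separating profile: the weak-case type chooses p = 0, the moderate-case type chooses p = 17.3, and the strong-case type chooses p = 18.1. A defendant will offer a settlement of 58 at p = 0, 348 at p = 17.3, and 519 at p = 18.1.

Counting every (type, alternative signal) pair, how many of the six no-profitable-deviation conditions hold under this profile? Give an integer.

3

Weak-case (own payoff 58): to p=17.3 gives 348 − 59×17.3 = -672.7 → no gain ✓; to p=18.1 gives 519 − 59×18.1 = -548.9 → no gain ✓.
Strong-case (own payoff 519 − 27×18.1 = 30.3): to p=0 gives 58 → profitable ✗; to p=17.3 gives 348 − 27×17.3 = -119.1 → no gain ✓.
Moderate-case (own payoff 348 − 49×17.3 = -499.7): to p=0 gives 58 → profitable ✗; to p=18.1 gives 519 − 49×18.1 = -367.9 → profitable ✗.
3 of the 6 constraints hold; not an equilibrium.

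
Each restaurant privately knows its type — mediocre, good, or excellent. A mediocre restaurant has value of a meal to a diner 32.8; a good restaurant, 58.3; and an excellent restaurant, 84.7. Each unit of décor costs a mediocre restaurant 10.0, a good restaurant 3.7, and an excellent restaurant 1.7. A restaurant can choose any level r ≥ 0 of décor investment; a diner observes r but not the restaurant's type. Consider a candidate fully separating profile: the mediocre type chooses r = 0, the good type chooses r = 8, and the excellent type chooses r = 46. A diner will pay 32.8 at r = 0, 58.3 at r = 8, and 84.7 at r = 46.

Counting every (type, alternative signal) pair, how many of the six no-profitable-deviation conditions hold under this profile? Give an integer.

3

Good (own payoff 58.3 − 3.7×8 = 28.7): to r=0 gives 32.8 → profitable ✗; to r=46 gives 84.7 − 3.7×46 = -85.5 → no gain ✓.
Mediocre (own payoff 32.8): to r=8 gives 58.3 − 10.0×8 = -21.7 → no gain ✓; to r=46 gives 84.7 − 10.0×46 = -375.3 → no gain ✓.
Excellent (own payoff 84.7 − 1.7×46 = 6.5): to r=0 gives 32.8 → profitable ✗; to r=8 gives 58.3 − 1.7×8 = 44.7 → profitable ✗.
3 of the 6 constraints hold; not an equilibrium.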